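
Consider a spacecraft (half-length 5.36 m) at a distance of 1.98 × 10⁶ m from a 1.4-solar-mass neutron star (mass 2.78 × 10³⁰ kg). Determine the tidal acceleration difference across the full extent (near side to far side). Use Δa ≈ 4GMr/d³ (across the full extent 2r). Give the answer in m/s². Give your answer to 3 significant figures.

Δg = 4GMr/d³
   = 4 × (6.674 × 10⁻¹¹) × (2.78 × 10³⁰) × (5.36) / (1.98 × 10⁶)³
   = 5.12 × 10² m/s²

5.12 × 10² m/s²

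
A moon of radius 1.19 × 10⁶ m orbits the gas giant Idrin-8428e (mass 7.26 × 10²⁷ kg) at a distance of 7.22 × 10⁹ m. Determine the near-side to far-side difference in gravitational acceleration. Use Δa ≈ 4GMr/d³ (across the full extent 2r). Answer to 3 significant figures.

6.13 × 10⁻⁶ m/s²

a_tidal = 4GMr/d³
        = 4 × (6.674 × 10⁻¹¹) × (7.26 × 10²⁷) × (1.19 × 10⁶) / (7.22 × 10⁹)³
        = 6.13 × 10⁻⁶ m/s²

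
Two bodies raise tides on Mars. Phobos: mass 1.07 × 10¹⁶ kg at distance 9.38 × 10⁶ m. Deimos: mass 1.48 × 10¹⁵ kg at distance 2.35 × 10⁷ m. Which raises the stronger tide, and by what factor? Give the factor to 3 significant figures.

Phobos, by a factor of ≈ 114

Tidal stretch scales as M/d³; compute that for each body.
Phobos: (1.07 × 10¹⁶) / (9.38 × 10⁶)³ = 1.297 × 10⁻⁵
Deimos: (1.48 × 10¹⁵) / (2.35 × 10⁷)³ = 1.140 × 10⁻⁷
Ratio (larger/smaller) = 114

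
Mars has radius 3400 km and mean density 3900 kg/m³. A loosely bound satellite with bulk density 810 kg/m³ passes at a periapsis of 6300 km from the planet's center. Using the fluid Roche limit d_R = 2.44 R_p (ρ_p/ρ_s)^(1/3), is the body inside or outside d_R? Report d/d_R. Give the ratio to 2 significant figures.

inside; d/d_R ≈ 0.45

d_R = 2.44 × (3400 km) × (3900/810)^(1/3) = 14010 km
d/d_R = (6300) / (14010) = 0.45
Since d/d_R < 1, the body is inside the Roche limit.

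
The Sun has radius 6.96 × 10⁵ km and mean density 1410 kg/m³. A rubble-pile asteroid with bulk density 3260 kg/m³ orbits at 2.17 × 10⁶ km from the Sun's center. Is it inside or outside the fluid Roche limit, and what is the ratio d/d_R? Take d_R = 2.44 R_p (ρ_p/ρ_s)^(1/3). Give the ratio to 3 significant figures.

d_R = 2.44 × (6.96 × 10⁵ km) × (1410/3260)^(1/3) = 1.284 × 10⁶ km
d/d_R = (2.17 × 10⁶) / (1.284 × 10⁶) = 1.69
Since d/d_R > 1, the body is outside the Roche limit.

outside; d/d_R ≈ 1.69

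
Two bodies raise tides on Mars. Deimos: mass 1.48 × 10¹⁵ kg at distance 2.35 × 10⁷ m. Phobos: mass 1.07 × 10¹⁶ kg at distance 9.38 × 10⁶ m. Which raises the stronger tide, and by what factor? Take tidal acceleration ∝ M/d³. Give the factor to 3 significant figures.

Phobos, by a factor of ≈ 114

The tide-raising term goes as M/d³ (the gradient of a 1/d² field).
Deimos: (1.48 × 10¹⁵) / (2.35 × 10⁷)³ = 1.140 × 10⁻⁷
Phobos: (1.07 × 10¹⁶) / (9.38 × 10⁶)³ = 1.297 × 10⁻⁵
Ratio (larger/smaller) = 114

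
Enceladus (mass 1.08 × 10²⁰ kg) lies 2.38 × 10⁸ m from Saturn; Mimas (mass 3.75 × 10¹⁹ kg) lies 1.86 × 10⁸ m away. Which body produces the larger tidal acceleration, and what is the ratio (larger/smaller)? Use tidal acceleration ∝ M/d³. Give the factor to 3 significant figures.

Tidal acceleration ∝ M/d³, so compare M/d³ for each.
Enceladus: (1.08 × 10²⁰) / (2.38 × 10⁸)³ = 8.011 × 10⁻⁶
Mimas: (3.75 × 10¹⁹) / (1.86 × 10⁸)³ = 5.828 × 10⁻⁶
Ratio (larger/smaller) = 1.37

Enceladus, by a factor of ≈ 1.37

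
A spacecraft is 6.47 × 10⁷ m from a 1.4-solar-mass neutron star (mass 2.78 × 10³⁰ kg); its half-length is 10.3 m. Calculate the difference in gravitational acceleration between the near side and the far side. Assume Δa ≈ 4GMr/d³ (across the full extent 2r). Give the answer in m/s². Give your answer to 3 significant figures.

2.82 × 10⁻² m/s²

a_tidal = 4GMr/d³
        = 4 × (6.674 × 10⁻¹¹) × (2.78 × 10³⁰) × (10.3) / (6.47 × 10⁷)³
        = 2.82 × 10⁻² m/s²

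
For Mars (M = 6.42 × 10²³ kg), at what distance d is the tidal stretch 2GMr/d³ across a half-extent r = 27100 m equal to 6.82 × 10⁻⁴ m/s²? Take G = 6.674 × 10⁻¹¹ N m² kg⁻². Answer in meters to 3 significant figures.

1.50 × 10⁷ m

2GMr/d³ = a_tidal  ⇒  d = (2GMr / a_tidal)^(1/3)
d = (2 × 6.674×10⁻¹¹ × (6.42 × 10²³) × (27100) / (6.82 × 10⁻⁴))^(1/3)
  = 1.50 × 10⁷ m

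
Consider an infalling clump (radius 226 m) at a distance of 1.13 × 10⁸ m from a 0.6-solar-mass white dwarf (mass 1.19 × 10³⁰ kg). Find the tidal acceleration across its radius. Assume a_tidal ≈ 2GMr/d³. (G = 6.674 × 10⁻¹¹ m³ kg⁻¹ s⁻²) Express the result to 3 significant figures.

Δa = 2GMr/d³
   = 2 × (6.674 × 10⁻¹¹) × (1.19 × 10³⁰) × (226) / (1.13 × 10⁸)³
   = 2.49 × 10⁻² m/s²

2.49 × 10⁻² m/s²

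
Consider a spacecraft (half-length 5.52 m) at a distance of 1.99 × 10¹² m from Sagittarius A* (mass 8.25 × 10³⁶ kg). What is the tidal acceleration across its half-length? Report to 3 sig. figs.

7.71 × 10⁻¹⁰ m/s²

The tidal stretch is the gradient of GM/d² times the body's extent r, hence the 1/d³ dependence.
Δa = 2GMr/d³
   = 2 × (6.674 × 10⁻¹¹) × (8.25 × 10³⁶) × (5.52) / (1.99 × 10¹²)³
   = 7.71 × 10⁻¹⁰ m/s²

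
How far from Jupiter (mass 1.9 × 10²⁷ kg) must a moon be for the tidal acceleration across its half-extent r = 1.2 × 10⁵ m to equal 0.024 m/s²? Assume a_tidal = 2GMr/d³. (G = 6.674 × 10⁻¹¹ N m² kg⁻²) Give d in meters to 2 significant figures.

1.1 × 10⁸ m

2GMr/d³ = a_tidal  ⇒  d = (2GMr / a_tidal)^(1/3)
d = (2 × 6.674×10⁻¹¹ × (1.9 × 10²⁷) × (1.2 × 10⁵) / (0.024))^(1/3)
  = 1.1 × 10⁸ m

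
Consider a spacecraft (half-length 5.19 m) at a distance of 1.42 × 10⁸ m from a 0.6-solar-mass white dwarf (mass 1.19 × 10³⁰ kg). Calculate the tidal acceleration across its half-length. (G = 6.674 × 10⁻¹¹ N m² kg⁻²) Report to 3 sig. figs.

a_tidal = 2GMr/d³
        = 2 × (6.674 × 10⁻¹¹) × (1.19 × 10³⁰) × (5.19) / (1.42 × 10⁸)³
        = 2.88 × 10⁻⁴ m/s²

2.88 × 10⁻⁴ m/s²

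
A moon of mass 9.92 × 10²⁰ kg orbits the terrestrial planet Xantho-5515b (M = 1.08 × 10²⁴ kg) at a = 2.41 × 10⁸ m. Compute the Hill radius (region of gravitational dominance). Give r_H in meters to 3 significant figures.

r_H ≈ a (m/3M)^(1/3)
    = (2.41 × 10⁸) × (9.92 × 10²⁰ / (3 × 1.08 × 10²⁴))^(1/3)
    = 1.62 × 10⁷ m

1.62 × 10⁷ m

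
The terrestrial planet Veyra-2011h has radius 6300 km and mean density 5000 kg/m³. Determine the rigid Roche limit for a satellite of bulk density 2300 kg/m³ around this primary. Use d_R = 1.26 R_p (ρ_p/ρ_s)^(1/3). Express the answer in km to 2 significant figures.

10000 km

d_R = 1.26 × 6300 km × (5000/2300)^(1/3)
    = 10000 km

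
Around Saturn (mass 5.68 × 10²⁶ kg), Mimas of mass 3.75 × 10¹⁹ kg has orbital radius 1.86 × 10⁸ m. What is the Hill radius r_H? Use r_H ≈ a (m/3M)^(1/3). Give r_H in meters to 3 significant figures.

r_H ≈ a (m/3M)^(1/3)
    = (1.86 × 10⁸) × (3.75 × 10¹⁹ / (3 × 5.68 × 10²⁶))^(1/3)
    = 5.21 × 10⁵ m

5.21 × 10⁵ m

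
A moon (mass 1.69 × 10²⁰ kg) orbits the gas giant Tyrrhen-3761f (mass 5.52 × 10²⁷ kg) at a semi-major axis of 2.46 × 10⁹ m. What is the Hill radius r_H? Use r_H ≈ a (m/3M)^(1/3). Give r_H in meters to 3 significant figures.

5.34 × 10⁶ m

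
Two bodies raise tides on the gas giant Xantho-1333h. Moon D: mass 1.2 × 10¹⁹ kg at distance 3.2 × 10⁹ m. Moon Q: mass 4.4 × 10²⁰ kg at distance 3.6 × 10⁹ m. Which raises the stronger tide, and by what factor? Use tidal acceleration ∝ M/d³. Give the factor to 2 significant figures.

Moon Q, by a factor of ≈ 26

Tidal acceleration ∝ M/d³, so compare M/d³ for each.
Moon D: (1.2 × 10¹⁹) / (3.2 × 10⁹)³ = 3.662 × 10⁻¹⁰
Moon Q: (4.4 × 10²⁰) / (3.6 × 10⁹)³ = 9.431 × 10⁻⁹
Ratio (larger/smaller) = 26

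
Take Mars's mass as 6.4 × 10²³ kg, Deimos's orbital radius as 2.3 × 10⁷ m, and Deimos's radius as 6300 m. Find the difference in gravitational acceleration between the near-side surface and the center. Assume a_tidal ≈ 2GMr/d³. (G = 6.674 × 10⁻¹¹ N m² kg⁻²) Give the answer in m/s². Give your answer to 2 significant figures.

4.4 × 10⁻⁵ m/s²

a_tidal = 2GMr/d³
        = 2 × (6.674 × 10⁻¹¹) × (6.4 × 10²³) × (6300) / (2.3 × 10⁷)³
        = 4.4 × 10⁻⁵ m/s²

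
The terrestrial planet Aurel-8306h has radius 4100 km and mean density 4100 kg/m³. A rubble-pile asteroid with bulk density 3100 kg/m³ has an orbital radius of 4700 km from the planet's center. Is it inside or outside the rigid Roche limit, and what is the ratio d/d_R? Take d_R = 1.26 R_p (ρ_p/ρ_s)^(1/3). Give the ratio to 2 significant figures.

inside; d/d_R ≈ 0.83

d_R = 1.26 × (4100 km) × (4100/3100)^(1/3) = 5671 km
d/d_R = (4700) / (5671) = 0.83
Since d/d_R < 1, the body is inside the Roche limit.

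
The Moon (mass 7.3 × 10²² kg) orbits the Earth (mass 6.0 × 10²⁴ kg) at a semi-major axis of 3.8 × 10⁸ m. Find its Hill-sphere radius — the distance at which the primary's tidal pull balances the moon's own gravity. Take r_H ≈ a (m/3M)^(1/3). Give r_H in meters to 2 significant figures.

r_H ≈ a (m/3M)^(1/3)
    = (3.8 × 10⁸) × (7.3 × 10²² / (3 × 6.0 × 10²⁴))^(1/3)
    = 6.1 × 10⁷ m

6.1 × 10⁷ m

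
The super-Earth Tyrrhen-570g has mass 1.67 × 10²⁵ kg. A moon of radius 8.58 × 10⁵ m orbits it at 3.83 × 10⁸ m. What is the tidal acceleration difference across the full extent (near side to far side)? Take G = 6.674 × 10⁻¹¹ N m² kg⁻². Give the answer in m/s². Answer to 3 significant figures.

Δa = 4GMr/d³
   = 4 × (6.674 × 10⁻¹¹) × (1.67 × 10²⁵) × (8.58 × 10⁵) / (3.83 × 10⁸)³
   = 6.81 × 10⁻⁵ m/s²

6.81 × 10⁻⁵ m/s²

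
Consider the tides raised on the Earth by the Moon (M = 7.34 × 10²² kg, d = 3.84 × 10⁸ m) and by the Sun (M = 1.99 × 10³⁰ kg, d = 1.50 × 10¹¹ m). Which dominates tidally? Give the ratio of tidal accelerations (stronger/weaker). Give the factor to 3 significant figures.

The Moon, by a factor of ≈ 2.20

The tide-raising term goes as M/d³ (the gradient of a 1/d² field).
The Moon: (7.34 × 10²²) / (3.84 × 10⁸)³ = 1.296 × 10⁻³
The Sun: (1.99 × 10³⁰) / (1.50 × 10¹¹)³ = 5.896 × 10⁻⁴
Ratio (larger/smaller) = 2.20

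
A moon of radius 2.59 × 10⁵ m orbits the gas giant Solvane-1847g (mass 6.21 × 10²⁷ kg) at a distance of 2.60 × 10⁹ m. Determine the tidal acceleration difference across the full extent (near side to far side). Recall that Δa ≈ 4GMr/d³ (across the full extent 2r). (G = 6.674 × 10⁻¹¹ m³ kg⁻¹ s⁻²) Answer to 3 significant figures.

Differencing GM/(d−r)² and GM/(d+r)² to first order in r/d gives 4GMr/d³.
a_tidal = 4GMr/d³
        = 4 × (6.674 × 10⁻¹¹) × (6.21 × 10²⁷) × (2.59 × 10⁵) / (2.60 × 10⁹)³
        = 2.44 × 10⁻⁵ m/s²

2.44 × 10⁻⁵ m/s²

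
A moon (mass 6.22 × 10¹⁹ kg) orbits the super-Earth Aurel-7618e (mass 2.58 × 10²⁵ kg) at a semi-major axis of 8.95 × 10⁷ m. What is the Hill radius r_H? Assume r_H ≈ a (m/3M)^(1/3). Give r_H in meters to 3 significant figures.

8.32 × 10⁵ m

r_H ≈ a (m/3M)^(1/3)
    = (8.95 × 10⁷) × (6.22 × 10¹⁹ / (3 × 2.58 × 10²⁵))^(1/3)
    = 8.32 × 10⁵ m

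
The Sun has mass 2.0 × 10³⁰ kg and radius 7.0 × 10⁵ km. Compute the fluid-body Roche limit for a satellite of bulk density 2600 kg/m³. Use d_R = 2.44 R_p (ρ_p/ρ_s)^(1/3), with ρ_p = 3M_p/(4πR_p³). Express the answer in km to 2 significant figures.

ρ_p = 3M_p/(4πR_p³) = 3 × (2.0 × 10³⁰) / (4π × (7.0 × 10⁸ m)³) = 1400 kg/m³
d_R = 2.44 × 7.0 × 10⁵ km × (1400/2600)^(1/3)
    = 1.4 × 10⁶ km

1.4 × 10⁶ km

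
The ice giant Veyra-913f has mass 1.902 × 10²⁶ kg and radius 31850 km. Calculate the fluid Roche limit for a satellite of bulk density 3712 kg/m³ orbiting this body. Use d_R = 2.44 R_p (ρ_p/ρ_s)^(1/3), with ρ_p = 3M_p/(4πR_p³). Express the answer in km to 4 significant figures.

ρ_p = 3M_p/(4πR_p³) = 3 × (1.902 × 10²⁶) / (4π × (3.185 × 10⁷ m)³) = 1405 kg/m³
d_R = 2.44 × 31850 km × (1405/3712)^(1/3)
    = 56220 km

56220 km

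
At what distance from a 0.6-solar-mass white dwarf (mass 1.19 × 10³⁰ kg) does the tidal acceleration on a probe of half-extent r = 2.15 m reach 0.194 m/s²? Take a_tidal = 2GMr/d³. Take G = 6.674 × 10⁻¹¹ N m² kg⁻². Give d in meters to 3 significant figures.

1.21 × 10⁷ m

2GMr/d³ = a_tidal  ⇒  d = (2GMr / a_tidal)^(1/3)
d = (2 × 6.674×10⁻¹¹ × (1.19 × 10³⁰) × (2.15) / (0.194))^(1/3)
  = 1.21 × 10⁷ m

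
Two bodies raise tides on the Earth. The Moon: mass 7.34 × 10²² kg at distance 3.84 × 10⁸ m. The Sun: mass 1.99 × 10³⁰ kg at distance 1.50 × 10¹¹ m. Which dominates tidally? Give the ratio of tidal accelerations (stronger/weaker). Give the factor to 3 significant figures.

The tide-raising term goes as M/d³ (the gradient of a 1/d² field).
The Moon: (7.34 × 10²²) / (3.84 × 10⁸)³ = 1.296 × 10⁻³
The Sun: (1.99 × 10³⁰) / (1.50 × 10¹¹)³ = 5.896 × 10⁻⁴
Ratio (larger/smaller) = 2.20

The Moon, by a factor of ≈ 2.20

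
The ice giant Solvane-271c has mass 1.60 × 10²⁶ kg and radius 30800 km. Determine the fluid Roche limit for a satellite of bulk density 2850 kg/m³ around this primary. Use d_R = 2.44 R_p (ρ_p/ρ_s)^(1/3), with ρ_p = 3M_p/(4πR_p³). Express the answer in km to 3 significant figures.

58000 km

ρ_p = 3M_p/(4πR_p³) = 3 × (1.60 × 10²⁶) / (4π × (3.08 × 10⁷ m)³) = 1310 kg/m³
d_R = 2.44 × 30800 km × (1310/2850)^(1/3)
    = 58000 km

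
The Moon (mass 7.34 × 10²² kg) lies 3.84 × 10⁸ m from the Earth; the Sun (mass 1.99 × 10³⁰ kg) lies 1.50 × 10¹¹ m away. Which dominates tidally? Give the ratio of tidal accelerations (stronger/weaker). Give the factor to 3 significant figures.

The Moon, by a factor of ≈ 2.20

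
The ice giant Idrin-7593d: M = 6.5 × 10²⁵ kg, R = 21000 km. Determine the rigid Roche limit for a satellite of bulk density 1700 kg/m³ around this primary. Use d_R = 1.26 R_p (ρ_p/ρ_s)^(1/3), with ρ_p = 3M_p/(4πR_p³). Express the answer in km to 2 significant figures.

ρ_p = 3M_p/(4πR_p³) = 3 × (6.5 × 10²⁵) / (4π × (2.1 × 10⁷ m)³) = 1700 kg/m³
d_R = 1.26 × 21000 km × (1700/1700)^(1/3)
    = 26000 km

26000 km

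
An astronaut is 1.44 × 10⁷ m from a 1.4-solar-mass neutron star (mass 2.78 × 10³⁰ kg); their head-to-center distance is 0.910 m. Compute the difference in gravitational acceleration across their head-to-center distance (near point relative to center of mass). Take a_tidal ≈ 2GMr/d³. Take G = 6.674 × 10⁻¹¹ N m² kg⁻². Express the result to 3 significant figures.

1.13 × 10⁻¹ m/s²

Since r ≪ d, expand the inverse-square field across one radius to get the leading 2GMr/d³ term.
a_tidal = 2GMr/d³
        = 2 × (6.674 × 10⁻¹¹) × (2.78 × 10³⁰) × (0.910) / (1.44 × 10⁷)³
        = 1.13 × 10⁻¹ m/s²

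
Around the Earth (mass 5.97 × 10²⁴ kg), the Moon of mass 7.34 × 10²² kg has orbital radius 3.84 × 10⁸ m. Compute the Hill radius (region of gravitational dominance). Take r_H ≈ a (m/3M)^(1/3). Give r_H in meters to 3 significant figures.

6.15 × 10⁷ m

r_H ≈ a (m/3M)^(1/3)
    = (3.84 × 10⁸) × (7.34 × 10²² / (3 × 5.97 × 10²⁴))^(1/3)
    = 6.15 × 10⁷ m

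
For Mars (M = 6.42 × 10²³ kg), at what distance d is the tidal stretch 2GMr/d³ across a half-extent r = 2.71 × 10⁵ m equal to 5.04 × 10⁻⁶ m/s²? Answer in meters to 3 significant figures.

2GMr/d³ = a_tidal  ⇒  d = (2GMr / a_tidal)^(1/3)
d = (2 × 6.674×10⁻¹¹ × (6.42 × 10²³) × (2.71 × 10⁵) / (5.04 × 10⁻⁶))^(1/3)
  = 1.66 × 10⁸ m

1.66 × 10⁸ m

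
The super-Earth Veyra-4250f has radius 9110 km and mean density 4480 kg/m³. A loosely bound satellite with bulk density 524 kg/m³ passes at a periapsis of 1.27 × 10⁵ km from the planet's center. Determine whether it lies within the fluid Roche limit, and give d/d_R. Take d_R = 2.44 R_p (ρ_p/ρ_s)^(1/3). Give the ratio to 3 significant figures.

d_R = 2.44 × (9110 km) × (4480/524)^(1/3) = 45450 km
d/d_R = (1.27 × 10⁵) / (45450) = 2.79
Since d/d_R > 1, the body is outside the Roche limit.

outside; d/d_R ≈ 2.79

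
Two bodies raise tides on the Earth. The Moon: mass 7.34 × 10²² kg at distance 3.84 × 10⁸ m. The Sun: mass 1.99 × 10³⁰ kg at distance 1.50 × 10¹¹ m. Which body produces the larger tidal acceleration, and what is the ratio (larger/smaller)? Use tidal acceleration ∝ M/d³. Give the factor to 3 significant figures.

The Moon, by a factor of ≈ 2.20

Compare M/d³ for the two perturbers:
The Moon: (7.34 × 10²²) / (3.84 × 10⁸)³ = 1.296 × 10⁻³
The Sun: (1.99 × 10³⁰) / (1.50 × 10¹¹)³ = 5.896 × 10⁻⁴
Ratio (larger/smaller) = 2.20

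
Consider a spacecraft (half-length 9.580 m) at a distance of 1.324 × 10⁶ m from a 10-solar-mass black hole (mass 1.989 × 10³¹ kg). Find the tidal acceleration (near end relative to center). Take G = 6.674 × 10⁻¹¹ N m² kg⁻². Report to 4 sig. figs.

Δa = 2GMr/d³
   = 2 × (6.674 × 10⁻¹¹) × (1.989 × 10³¹) × (9.580) / (1.324 × 10⁶)³
   = 1.096 × 10⁴ m/s²

1.096 × 10⁴ m/s²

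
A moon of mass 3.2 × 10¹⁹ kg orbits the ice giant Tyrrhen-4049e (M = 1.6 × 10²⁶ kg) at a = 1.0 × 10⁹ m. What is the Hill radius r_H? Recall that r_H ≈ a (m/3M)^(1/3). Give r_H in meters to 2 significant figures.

4.1 × 10⁶ m

r_H ≈ a (m/3M)^(1/3)
    = (1.0 × 10⁹) × (3.2 × 10¹⁹ / (3 × 1.6 × 10²⁶))^(1/3)
    = 4.1 × 10⁶ m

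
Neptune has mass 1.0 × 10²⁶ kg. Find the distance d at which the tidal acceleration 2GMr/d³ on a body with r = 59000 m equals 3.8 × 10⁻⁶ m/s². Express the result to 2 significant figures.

5.9 × 10⁸ m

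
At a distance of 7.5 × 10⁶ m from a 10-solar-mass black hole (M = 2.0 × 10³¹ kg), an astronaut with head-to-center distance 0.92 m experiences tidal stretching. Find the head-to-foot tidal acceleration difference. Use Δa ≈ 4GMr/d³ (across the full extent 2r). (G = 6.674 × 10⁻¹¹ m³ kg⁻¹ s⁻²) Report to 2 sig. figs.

1.2 × 10¹ m/s²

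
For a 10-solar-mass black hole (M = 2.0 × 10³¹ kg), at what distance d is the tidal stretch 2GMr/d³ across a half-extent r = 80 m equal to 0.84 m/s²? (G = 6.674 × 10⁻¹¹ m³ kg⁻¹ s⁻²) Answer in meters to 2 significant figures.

2GMr/d³ = a_tidal  ⇒  d = (2GMr / a_tidal)^(1/3)
d = (2 × 6.674×10⁻¹¹ × (2.0 × 10³¹) × (80) / (0.84))^(1/3)
  = 6.3 × 10⁷ m

6.3 × 10⁷ m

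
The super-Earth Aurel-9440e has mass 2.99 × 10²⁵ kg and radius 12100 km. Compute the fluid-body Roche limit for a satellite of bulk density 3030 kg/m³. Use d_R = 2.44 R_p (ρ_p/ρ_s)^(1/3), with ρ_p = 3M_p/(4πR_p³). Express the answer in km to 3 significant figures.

32500 km

ρ_p = 3M_p/(4πR_p³) = 3 × (2.99 × 10²⁵) / (4π × (1.21 × 10⁷ m)³) = 4030 kg/m³
d_R = 2.44 × 12100 km × (4030/3030)^(1/3)
    = 32500 km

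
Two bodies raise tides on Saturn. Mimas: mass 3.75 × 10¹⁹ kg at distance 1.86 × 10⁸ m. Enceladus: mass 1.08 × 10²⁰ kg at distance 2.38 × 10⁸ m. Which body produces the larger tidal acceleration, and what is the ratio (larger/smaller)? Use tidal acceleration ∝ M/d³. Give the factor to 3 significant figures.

Enceladus, by a factor of ≈ 1.37

The tide-raising term goes as M/d³ (the gradient of a 1/d² field).
Mimas: (3.75 × 10¹⁹) / (1.86 × 10⁸)³ = 5.828 × 10⁻⁶
Enceladus: (1.08 × 10²⁰) / (2.38 × 10⁸)³ = 8.011 × 10⁻⁶
Ratio (larger/smaller) = 1.37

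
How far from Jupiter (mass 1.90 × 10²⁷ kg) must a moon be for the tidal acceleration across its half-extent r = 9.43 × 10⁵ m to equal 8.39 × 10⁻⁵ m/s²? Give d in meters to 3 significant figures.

1.42 × 10⁹ m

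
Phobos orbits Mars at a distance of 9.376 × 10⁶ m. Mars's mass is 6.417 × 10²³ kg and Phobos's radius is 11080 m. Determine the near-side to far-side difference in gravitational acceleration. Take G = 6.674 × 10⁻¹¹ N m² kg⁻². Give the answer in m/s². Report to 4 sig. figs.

Near-to-far spans 2r, so the tidal difference is twice the near-to-center value: 4GMr/d³.
Δa = 4GMr/d³
   = 4 × (6.674 × 10⁻¹¹) × (6.417 × 10²³) × (11080) / (9.376 × 10⁶)³
   = 2.303 × 10⁻³ m/s²

2.303 × 10⁻³ m/s²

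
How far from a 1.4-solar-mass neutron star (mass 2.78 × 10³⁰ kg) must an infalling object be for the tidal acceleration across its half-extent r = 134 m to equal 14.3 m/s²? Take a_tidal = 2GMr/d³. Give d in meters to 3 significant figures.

1.51 × 10⁷ m

2GMr/d³ = a_tidal  ⇒  d = (2GMr / a_tidal)^(1/3)
d = (2 × 6.674×10⁻¹¹ × (2.78 × 10³⁰) × (134) / (14.3))^(1/3)
  = 1.51 × 10⁷ m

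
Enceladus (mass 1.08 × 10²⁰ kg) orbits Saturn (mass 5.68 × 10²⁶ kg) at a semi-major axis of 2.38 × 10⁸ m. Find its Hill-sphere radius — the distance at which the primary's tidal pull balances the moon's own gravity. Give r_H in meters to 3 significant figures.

9.49 × 10⁵ m

r_H ≈ a (m/3M)^(1/3)
    = (2.38 × 10⁸) × (1.08 × 10²⁰ / (3 × 5.68 × 10²⁶))^(1/3)
    = 9.49 × 10⁵ m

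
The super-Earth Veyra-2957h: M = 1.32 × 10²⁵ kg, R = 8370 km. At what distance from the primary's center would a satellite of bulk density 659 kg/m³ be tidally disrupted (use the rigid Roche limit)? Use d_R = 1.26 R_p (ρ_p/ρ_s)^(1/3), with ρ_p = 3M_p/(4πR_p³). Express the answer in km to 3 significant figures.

21200 km

ρ_p = 3M_p/(4πR_p³) = 3 × (1.32 × 10²⁵) / (4π × (8.37 × 10⁶ m)³) = 5370 kg/m³
d_R = 1.26 × 8370 km × (5370/659)^(1/3)
    = 21200 km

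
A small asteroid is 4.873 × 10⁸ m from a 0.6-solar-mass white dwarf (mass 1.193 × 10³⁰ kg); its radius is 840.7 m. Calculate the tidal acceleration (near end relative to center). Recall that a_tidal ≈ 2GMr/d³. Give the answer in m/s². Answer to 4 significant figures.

Since r ≪ d, expand the inverse-square field across one radius to get the leading 2GMr/d³ term.
Δg = 2GMr/d³
   = 2 × (6.674 × 10⁻¹¹) × (1.193 × 10³⁰) × (840.7) / (4.873 × 10⁸)³
   = 1.157 × 10⁻³ m/s²

1.157 × 10⁻³ m/s²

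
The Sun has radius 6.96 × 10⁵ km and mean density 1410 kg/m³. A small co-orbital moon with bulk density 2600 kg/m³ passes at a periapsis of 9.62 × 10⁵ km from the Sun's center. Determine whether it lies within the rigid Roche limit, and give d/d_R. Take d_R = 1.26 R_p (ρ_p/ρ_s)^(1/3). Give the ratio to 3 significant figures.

outside; d/d_R ≈ 1.35

d_R = 1.26 × (6.96 × 10⁵ km) × (1410/2600)^(1/3) = 7.151 × 10⁵ km
d/d_R = (9.62 × 10⁵) / (7.151 × 10⁵) = 1.35
Since d/d_R > 1, the body is outside the Roche limit.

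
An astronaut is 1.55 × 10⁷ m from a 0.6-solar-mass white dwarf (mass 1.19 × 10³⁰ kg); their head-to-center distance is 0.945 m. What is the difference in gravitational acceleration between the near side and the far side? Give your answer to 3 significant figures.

8.06 × 10⁻² m/s²

Δg = 4GMr/d³
   = 4 × (6.674 × 10⁻¹¹) × (1.19 × 10³⁰) × (0.945) / (1.55 × 10⁷)³
   = 8.06 × 10⁻² m/s²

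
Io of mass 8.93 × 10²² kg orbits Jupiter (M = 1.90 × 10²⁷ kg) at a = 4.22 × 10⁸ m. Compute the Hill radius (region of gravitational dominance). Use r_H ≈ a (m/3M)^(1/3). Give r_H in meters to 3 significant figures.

1.06 × 10⁷ m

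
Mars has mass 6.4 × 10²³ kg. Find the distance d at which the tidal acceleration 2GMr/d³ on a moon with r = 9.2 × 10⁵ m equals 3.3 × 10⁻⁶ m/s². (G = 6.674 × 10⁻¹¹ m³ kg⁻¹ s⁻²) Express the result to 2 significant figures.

2.9 × 10⁸ m

2GMr/d³ = a_tidal  ⇒  d = (2GMr / a_tidal)^(1/3)
d = (2 × 6.674×10⁻¹¹ × (6.4 × 10²³) × (9.2 × 10⁵) / (3.3 × 10⁻⁶))^(1/3)
  = 2.9 × 10⁸ m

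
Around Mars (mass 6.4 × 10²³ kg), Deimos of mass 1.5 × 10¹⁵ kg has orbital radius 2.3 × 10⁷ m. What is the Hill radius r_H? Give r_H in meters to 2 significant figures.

r_H ≈ a (m/3M)^(1/3)
    = (2.3 × 10⁷) × (1.5 × 10¹⁵ / (3 × 6.4 × 10²³))^(1/3)
    = 2.1 × 10⁴ m

2.1 × 10⁴ m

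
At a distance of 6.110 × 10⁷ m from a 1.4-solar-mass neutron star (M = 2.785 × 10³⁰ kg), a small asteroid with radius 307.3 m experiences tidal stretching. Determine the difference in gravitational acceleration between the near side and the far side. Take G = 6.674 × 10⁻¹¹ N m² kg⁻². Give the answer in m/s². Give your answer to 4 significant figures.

1.002 m/s²

Δg = 4GMr/d³
   = 4 × (6.674 × 10⁻¹¹) × (2.785 × 10³⁰) × (307.3) / (6.110 × 10⁷)³
   = 1.002 m/s²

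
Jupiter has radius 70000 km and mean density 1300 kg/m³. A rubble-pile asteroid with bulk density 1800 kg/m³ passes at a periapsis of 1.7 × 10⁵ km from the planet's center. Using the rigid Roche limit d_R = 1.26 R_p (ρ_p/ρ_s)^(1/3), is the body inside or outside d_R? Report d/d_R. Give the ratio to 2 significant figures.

outside; d/d_R ≈ 2.1

d_R = 1.26 × (70000 km) × (1300/1800)^(1/3) = 79130 km
d/d_R = (1.7 × 10⁵) / (79130) = 2.1
Since d/d_R > 1, the body is outside the Roche limit.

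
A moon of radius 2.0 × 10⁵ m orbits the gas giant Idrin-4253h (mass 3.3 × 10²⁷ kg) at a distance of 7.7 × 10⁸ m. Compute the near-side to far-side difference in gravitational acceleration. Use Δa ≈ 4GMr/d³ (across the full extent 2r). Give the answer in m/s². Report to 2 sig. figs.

Differencing GM/(d−r)² and GM/(d+r)² to first order in r/d gives 4GMr/d³.
a_tidal = 4GMr/d³
        = 4 × (6.674 × 10⁻¹¹) × (3.3 × 10²⁷) × (2.0 × 10⁵) / (7.7 × 10⁸)³
        = 3.9 × 10⁻⁴ m/s²

3.9 × 10⁻⁴ m/s²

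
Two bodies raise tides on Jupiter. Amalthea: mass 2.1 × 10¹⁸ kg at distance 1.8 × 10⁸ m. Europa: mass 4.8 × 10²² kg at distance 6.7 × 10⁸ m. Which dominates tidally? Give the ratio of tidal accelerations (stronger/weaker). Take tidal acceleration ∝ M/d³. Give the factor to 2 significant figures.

Compare M/d³ for the two perturbers:
Amalthea: (2.1 × 10¹⁸) / (1.8 × 10⁸)³ = 3.601 × 10⁻⁷
Europa: (4.8 × 10²²) / (6.7 × 10⁸)³ = 1.596 × 10⁻⁴
Ratio (larger/smaller) = 440

Europa, by a factor of ≈ 440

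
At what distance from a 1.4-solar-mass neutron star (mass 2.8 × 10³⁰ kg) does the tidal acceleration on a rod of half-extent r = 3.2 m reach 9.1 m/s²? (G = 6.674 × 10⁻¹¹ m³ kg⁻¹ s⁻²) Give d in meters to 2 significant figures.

5.1 × 10⁶ m

2GMr/d³ = a_tidal  ⇒  d = (2GMr / a_tidal)^(1/3)
d = (2 × 6.674×10⁻¹¹ × (2.8 × 10³⁰) × (3.2) / (9.1))^(1/3)
  = 5.1 × 10⁶ m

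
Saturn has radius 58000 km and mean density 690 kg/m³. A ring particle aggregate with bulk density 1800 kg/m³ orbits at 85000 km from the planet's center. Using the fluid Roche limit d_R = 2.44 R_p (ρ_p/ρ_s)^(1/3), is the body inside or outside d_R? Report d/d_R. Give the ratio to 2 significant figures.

inside; d/d_R ≈ 0.83

d_R = 2.44 × (58000 km) × (690/1800)^(1/3) = 1.028 × 10⁵ km
d/d_R = (85000) / (1.028 × 10⁵) = 0.83
Since d/d_R < 1, the body is inside the Roche limit.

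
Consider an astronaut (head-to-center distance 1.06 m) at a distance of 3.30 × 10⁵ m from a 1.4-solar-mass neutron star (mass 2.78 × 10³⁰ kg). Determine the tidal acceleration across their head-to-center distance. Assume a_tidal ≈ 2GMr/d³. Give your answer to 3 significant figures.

Δg = 2GMr/d³
   = 2 × (6.674 × 10⁻¹¹) × (2.78 × 10³⁰) × (1.06) / (3.30 × 10⁵)³
   = 1.09 × 10⁴ m/s²

1.09 × 10⁴ m/s²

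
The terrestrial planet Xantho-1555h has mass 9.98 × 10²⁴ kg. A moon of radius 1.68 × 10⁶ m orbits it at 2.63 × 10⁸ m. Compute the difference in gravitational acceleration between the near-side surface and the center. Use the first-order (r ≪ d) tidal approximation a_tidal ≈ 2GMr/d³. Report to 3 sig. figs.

1.23 × 10⁻⁴ m/s²

Δg = 2GMr/d³
   = 2 × (6.674 × 10⁻¹¹) × (9.98 × 10²⁴) × (1.68 × 10⁶) / (2.63 × 10⁸)³
   = 1.23 × 10⁻⁴ m/s²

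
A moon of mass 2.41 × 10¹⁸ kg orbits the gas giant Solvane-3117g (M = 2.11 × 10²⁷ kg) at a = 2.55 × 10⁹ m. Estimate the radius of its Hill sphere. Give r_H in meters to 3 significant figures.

r_H ≈ a (m/3M)^(1/3)
    = (2.55 × 10⁹) × (2.41 × 10¹⁸ / (3 × 2.11 × 10²⁷))^(1/3)
    = 1.85 × 10⁶ m

1.85 × 10⁶ m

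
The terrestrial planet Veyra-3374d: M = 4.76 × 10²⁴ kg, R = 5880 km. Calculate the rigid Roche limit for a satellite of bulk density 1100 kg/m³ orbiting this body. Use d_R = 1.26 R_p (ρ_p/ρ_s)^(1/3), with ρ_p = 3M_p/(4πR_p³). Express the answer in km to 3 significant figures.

12700 km

ρ_p = 3M_p/(4πR_p³) = 3 × (4.76 × 10²⁴) / (4π × (5.88 × 10⁶ m)³) = 5590 kg/m³
d_R = 1.26 × 5880 km × (5590/1100)^(1/3)
    = 12700 km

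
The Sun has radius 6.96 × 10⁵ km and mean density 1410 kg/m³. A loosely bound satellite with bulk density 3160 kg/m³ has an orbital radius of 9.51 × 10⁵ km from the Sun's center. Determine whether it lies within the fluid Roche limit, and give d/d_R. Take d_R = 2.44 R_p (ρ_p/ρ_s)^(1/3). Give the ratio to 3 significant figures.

d_R = 2.44 × (6.96 × 10⁵ km) × (1410/3160)^(1/3) = 1.298 × 10⁶ km
d/d_R = (9.51 × 10⁵) / (1.298 × 10⁶) = 0.733
Since d/d_R < 1, the body is inside the Roche limit.

inside; d/d_R ≈ 0.733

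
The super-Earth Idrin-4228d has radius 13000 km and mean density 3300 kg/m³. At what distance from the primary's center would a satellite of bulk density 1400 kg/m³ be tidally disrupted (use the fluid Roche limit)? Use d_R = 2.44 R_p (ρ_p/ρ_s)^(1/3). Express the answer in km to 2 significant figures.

d_R = 2.44 × 13000 km × (3300/1400)^(1/3)
    = 42000 km

42000 km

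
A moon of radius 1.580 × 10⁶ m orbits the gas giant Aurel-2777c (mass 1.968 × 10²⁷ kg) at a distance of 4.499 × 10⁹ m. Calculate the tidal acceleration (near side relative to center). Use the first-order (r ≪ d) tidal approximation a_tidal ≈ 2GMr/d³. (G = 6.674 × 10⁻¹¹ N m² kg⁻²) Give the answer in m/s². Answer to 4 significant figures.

Δg = 2GMr/d³
   = 2 × (6.674 × 10⁻¹¹) × (1.968 × 10²⁷) × (1.580 × 10⁶) / (4.499 × 10⁹)³
   = 4.558 × 10⁻⁶ m/s²

4.558 × 10⁻⁶ m/s²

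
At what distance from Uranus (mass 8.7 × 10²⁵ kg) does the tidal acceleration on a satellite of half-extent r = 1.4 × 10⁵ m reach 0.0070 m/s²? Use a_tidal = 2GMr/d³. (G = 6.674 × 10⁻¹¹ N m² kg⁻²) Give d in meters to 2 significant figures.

2GMr/d³ = a_tidal  ⇒  d = (2GMr / a_tidal)^(1/3)
d = (2 × 6.674×10⁻¹¹ × (8.7 × 10²⁵) × (1.4 × 10⁵) / (0.0070))^(1/3)
  = 6.1 × 10⁷ m

6.1 × 10⁷ m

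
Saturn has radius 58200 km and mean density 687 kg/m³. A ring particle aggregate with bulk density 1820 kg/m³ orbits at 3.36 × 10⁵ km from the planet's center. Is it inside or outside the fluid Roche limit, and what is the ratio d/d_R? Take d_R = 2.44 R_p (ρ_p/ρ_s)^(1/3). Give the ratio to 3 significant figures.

outside; d/d_R ≈ 3.27

d_R = 2.44 × (58200 km) × (687/1820)^(1/3) = 1.026 × 10⁵ km
d/d_R = (3.36 × 10⁵) / (1.026 × 10⁵) = 3.27
Since d/d_R > 1, the body is outside the Roche limit.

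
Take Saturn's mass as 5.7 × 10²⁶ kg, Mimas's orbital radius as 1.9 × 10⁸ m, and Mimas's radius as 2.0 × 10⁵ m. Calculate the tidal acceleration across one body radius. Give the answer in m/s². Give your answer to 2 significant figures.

2.2 × 10⁻³ m/s²

The tidal stretch is the gradient of GM/d² times the body's extent r, hence the 1/d³ dependence.
Δg = 2GMr/d³
   = 2 × (6.674 × 10⁻¹¹) × (5.7 × 10²⁶) × (2.0 × 10⁵) / (1.9 × 10⁸)³
   = 2.2 × 10⁻³ m/s²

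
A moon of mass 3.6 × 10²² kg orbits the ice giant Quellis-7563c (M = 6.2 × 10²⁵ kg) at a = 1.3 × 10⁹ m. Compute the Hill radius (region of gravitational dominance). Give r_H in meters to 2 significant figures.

r_H ≈ a (m/3M)^(1/3)
    = (1.3 × 10⁹) × (3.6 × 10²² / (3 × 6.2 × 10²⁵))^(1/3)
    = 7.5 × 10⁷ m

7.5 × 10⁷ m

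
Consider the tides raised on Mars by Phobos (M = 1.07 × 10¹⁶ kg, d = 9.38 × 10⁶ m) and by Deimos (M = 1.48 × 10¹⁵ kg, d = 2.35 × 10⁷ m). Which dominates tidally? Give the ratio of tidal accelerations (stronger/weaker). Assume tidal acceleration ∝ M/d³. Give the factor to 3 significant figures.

Tidal acceleration ∝ M/d³, so compare M/d³ for each.
Phobos: (1.07 × 10¹⁶) / (9.38 × 10⁶)³ = 1.297 × 10⁻⁵
Deimos: (1.48 × 10¹⁵) / (2.35 × 10⁷)³ = 1.140 × 10⁻⁷
Ratio (larger/smaller) = 114

Phobos, by a factor of ≈ 114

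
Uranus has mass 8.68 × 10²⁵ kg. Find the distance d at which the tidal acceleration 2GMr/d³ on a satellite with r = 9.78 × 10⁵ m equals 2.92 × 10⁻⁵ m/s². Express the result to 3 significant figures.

2GMr/d³ = a_tidal  ⇒  d = (2GMr / a_tidal)^(1/3)
d = (2 × 6.674×10⁻¹¹ × (8.68 × 10²⁵) × (9.78 × 10⁵) / (2.92 × 10⁻⁵))^(1/3)
  = 7.29 × 10⁸ m

7.29 × 10⁸ m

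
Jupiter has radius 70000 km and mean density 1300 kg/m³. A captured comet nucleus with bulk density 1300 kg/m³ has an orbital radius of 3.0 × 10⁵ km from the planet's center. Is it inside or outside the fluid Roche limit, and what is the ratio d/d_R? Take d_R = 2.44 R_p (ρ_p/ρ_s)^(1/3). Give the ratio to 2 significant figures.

outside; d/d_R ≈ 1.8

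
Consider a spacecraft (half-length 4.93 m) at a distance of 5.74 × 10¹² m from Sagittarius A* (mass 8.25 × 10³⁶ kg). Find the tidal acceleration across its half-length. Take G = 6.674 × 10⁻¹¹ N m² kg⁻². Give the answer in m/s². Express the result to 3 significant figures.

2.87 × 10⁻¹¹ m/s²

Δa = 2GMr/d³
   = 2 × (6.674 × 10⁻¹¹) × (8.25 × 10³⁶) × (4.93) / (5.74 × 10¹²)³
   = 2.87 × 10⁻¹¹ m/s²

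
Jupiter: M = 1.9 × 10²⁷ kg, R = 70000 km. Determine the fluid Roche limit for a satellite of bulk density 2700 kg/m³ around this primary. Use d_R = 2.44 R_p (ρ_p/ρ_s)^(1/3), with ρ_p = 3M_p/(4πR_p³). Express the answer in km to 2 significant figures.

1.3 × 10⁵ km

ρ_p = 3M_p/(4πR_p³) = 3 × (1.9 × 10²⁷) / (4π × (7.0 × 10⁷ m)³) = 1300 kg/m³
d_R = 2.44 × 70000 km × (1300/2700)^(1/3)
    = 1.3 × 10⁵ km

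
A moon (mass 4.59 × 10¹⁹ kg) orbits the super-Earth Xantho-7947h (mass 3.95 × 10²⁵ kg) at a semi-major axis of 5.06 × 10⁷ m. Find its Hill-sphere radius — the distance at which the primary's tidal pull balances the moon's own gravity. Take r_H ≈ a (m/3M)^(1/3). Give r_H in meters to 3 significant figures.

3.69 × 10⁵ m

r_H ≈ a (m/3M)^(1/3)
    = (5.06 × 10⁷) × (4.59 × 10¹⁹ / (3 × 3.95 × 10²⁵))^(1/3)
    = 3.69 × 10⁵ m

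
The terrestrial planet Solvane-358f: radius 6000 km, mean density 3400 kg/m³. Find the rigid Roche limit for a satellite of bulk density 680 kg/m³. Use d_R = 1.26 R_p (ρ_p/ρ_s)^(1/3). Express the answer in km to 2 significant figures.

13000 km

d_R = 1.26 × 6000 km × (3400/680)^(1/3)
    = 13000 km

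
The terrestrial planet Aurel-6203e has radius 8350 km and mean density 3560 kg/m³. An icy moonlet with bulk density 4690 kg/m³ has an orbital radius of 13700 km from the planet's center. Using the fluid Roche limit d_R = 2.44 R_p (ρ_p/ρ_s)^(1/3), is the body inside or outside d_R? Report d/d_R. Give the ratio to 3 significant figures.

inside; d/d_R ≈ 0.737

d_R = 2.44 × (8350 km) × (3560/4690)^(1/3) = 18590 km
d/d_R = (13700) / (18590) = 0.737
Since d/d_R < 1, the body is inside the Roche limit.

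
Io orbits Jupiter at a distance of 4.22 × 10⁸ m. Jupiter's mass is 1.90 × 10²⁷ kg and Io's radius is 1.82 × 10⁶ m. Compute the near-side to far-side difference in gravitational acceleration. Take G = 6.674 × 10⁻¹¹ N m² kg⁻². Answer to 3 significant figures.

1.23 × 10⁻² m/s²

The field gradient is 2GM/d³; across the full diameter 2r the difference is 4GMr/d³.
Δg = 4GMr/d³
   = 4 × (6.674 × 10⁻¹¹) × (1.90 × 10²⁷) × (1.82 × 10⁶) / (4.22 × 10⁸)³
   = 1.23 × 10⁻² m/s²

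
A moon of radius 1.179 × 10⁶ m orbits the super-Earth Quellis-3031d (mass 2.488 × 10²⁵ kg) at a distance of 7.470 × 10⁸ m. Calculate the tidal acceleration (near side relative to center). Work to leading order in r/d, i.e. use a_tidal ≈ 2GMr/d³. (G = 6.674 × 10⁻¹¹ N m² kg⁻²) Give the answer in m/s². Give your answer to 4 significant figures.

9.393 × 10⁻⁶ m/s²

Differencing GM/(d−r)² and GM/d² to first order in r/d gives 2GMr/d³.
Δa = 2GMr/d³
   = 2 × (6.674 × 10⁻¹¹) × (2.488 × 10²⁵) × (1.179 × 10⁶) / (7.470 × 10⁸)³
   = 9.393 × 10⁻⁶ m/s²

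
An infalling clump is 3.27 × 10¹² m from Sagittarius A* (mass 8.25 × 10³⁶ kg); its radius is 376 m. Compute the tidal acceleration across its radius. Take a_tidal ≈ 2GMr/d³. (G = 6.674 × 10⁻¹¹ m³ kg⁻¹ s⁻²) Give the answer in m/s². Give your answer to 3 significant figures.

1.18 × 10⁻⁸ m/s²

Since r ≪ d, expand the inverse-square field across one radius to get the leading 2GMr/d³ term.
a_tidal = 2GMr/d³
        = 2 × (6.674 × 10⁻¹¹) × (8.25 × 10³⁶) × (376) / (3.27 × 10¹²)³
        = 1.18 × 10⁻⁸ m/s²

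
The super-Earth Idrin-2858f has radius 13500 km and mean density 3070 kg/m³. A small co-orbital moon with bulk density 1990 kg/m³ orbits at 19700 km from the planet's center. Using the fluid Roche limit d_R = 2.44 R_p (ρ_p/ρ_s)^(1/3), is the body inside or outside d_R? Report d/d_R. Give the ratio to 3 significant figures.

d_R = 2.44 × (13500 km) × (3070/1990)^(1/3) = 38060 km
d/d_R = (19700) / (38060) = 0.518
Since d/d_R < 1, the body is inside the Roche limit.

inside; d/d_R ≈ 0.518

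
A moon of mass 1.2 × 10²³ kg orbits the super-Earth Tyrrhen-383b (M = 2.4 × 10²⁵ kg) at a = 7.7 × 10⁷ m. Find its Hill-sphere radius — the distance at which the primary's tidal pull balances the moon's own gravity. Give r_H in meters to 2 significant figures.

r_H ≈ a (m/3M)^(1/3)
    = (7.7 × 10⁷) × (1.2 × 10²³ / (3 × 2.4 × 10²⁵))^(1/3)
    = 9.1 × 10⁶ m

9.1 × 10⁶ m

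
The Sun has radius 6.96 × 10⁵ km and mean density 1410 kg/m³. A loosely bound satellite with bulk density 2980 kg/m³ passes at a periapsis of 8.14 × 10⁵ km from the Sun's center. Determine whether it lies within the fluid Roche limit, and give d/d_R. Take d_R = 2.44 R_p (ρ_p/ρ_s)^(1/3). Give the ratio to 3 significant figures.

inside; d/d_R ≈ 0.615

d_R = 2.44 × (6.96 × 10⁵ km) × (1410/2980)^(1/3) = 1.323 × 10⁶ km
d/d_R = (8.14 × 10⁵) / (1.323 × 10⁶) = 0.615
Since d/d_R < 1, the body is inside the Roche limit.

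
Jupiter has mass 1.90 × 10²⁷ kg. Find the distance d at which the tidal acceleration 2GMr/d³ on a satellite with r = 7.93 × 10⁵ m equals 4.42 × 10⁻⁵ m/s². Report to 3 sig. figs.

1.66 × 10⁹ m

2GMr/d³ = a_tidal  ⇒  d = (2GMr / a_tidal)^(1/3)
d = (2 × 6.674×10⁻¹¹ × (1.90 × 10²⁷) × (7.93 × 10⁵) / (4.42 × 10⁻⁵))^(1/3)
  = 1.66 × 10⁹ m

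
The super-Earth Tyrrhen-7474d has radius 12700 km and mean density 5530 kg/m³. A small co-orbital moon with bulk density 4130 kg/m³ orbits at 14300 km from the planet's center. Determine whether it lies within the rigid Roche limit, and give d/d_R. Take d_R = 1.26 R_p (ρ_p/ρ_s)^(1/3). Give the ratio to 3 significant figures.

d_R = 1.26 × (12700 km) × (5530/4130)^(1/3) = 17640 km
d/d_R = (14300) / (17640) = 0.811
Since d/d_R < 1, the body is inside the Roche limit.

inside; d/d_R ≈ 0.811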